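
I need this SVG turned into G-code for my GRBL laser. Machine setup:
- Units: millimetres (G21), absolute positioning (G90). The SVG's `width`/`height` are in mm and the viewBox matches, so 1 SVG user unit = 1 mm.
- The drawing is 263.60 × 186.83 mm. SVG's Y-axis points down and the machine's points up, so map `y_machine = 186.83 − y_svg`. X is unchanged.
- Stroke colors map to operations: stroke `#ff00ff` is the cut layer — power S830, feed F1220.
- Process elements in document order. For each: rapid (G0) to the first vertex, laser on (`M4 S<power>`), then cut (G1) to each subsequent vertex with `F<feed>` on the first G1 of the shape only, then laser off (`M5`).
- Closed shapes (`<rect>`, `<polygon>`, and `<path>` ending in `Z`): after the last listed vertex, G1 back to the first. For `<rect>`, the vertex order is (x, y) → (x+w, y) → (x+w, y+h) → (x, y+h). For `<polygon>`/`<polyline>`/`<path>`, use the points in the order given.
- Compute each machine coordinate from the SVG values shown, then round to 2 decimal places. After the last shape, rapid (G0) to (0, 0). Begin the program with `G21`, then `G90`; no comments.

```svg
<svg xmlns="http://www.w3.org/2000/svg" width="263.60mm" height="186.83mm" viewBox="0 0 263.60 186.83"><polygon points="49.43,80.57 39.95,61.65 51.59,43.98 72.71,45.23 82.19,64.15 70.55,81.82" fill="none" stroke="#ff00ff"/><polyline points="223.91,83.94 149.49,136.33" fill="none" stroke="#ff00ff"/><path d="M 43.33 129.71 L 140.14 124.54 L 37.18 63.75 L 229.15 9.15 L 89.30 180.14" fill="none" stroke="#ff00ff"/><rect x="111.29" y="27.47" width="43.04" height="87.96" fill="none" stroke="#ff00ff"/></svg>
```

G21
G90
G0 X49.43 Y106.26
M4 S830
G1 X39.95 Y125.18 F1220
G1 X51.59 Y142.85
G1 X72.71 Y141.60
G1 X82.19 Y122.68
G1 X70.55 Y105.01
G1 X49.43 Y106.26
M5
G0 X223.91 Y102.89
M4 S830
G1 X149.49 Y50.50 F1220
M5
G0 X43.33 Y57.12
M4 S830
G1 X140.14 Y62.29 F1220
G1 X37.18 Y123.08
G1 X229.15 Y177.68
G1 X89.30 Y6.69
M5
G0 X111.29 Y159.36
M4 S830
G1 X154.33 Y159.36 F1220
G1 X154.33 Y71.40
G1 X111.29 Y71.40
G1 X111.29 Y159.36
M5
G0 X0.00 Y0.00

Since the viewBox matches the mm dimensions, user units are millimetres directly. The only transform is the Y-flip y_m = 186.83 − y_svg.

Shape 1 is a regular polygon drawn with `<polygon>`. Its stroke #ff00ff means cut at S830, F1220. After flipping Y the toolpath is (49.43,106.26) → (39.95,125.18) → (51.59,142.85) → (72.71,141.60) → (82.19,122.68) → (70.55,105.01) → (49.43,106.26), returning to the start.

Shape 2 is a line segment drawn with `<polyline>`. Its stroke #ff00ff means cut at S830, F1220. After flipping Y the toolpath is (223.91,102.89) → (149.49,50.50).

Shape 3 is a open polyline drawn with `<path>`. Its stroke #ff00ff means cut at S830, F1220. After flipping Y the toolpath is (43.33,57.12) → (140.14,62.29) → (37.18,123.08) → (229.15,177.68) → (89.30,6.69).

Shape 4 is a rectangle drawn with `<rect>`. Its stroke #ff00ff means cut at S830, F1220. After flipping Y the toolpath is (111.29,159.36) → (154.33,159.36) → (154.33,71.40) → (111.29,71.40) → (111.29,159.36), returning to the start.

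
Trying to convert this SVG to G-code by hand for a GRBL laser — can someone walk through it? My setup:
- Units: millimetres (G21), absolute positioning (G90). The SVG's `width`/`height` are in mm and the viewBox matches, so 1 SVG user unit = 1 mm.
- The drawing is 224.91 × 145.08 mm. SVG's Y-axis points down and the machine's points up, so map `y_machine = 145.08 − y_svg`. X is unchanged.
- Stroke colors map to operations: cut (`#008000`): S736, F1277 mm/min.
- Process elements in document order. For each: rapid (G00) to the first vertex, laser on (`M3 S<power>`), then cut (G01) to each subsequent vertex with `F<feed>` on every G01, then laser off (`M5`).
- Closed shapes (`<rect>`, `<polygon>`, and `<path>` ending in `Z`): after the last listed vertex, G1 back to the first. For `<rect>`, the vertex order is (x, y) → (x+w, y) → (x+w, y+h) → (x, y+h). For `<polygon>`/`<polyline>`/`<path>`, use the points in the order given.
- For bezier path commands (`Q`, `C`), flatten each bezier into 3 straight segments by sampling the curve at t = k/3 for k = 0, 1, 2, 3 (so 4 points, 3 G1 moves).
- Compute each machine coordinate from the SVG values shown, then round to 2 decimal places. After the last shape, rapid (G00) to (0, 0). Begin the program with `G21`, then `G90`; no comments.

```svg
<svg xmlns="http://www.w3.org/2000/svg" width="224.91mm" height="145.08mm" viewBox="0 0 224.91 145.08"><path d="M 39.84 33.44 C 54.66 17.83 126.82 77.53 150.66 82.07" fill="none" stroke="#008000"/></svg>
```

G21
G90
G00 X39.84 Y111.64
M3 S736
G01 X69.86 Y106.98 F1277
G01 X114.63 Y81.10 F1277
G01 X150.66 Y63.01 F1277
M5
G00 X0.00 Y0.00

viewBox `0 0 224.91 145.08` with mm width/height → 1 unit = 1 mm. Flip: y_m = 145.08 − y_svg.

**Shape 1** — `<path>` cubic bezier, stroke `#008000` → cut (S736, F1277). Control points (SVG): P0=(39.84,33.44), P1=(54.66,17.83), P2=(126.82,77.53), P3=(150.66,82.07); sampled at t=k/3. Machine vertices: (39.84,111.64) → (69.86,106.98) → (114.63,81.10) → (150.66,63.01). Open path.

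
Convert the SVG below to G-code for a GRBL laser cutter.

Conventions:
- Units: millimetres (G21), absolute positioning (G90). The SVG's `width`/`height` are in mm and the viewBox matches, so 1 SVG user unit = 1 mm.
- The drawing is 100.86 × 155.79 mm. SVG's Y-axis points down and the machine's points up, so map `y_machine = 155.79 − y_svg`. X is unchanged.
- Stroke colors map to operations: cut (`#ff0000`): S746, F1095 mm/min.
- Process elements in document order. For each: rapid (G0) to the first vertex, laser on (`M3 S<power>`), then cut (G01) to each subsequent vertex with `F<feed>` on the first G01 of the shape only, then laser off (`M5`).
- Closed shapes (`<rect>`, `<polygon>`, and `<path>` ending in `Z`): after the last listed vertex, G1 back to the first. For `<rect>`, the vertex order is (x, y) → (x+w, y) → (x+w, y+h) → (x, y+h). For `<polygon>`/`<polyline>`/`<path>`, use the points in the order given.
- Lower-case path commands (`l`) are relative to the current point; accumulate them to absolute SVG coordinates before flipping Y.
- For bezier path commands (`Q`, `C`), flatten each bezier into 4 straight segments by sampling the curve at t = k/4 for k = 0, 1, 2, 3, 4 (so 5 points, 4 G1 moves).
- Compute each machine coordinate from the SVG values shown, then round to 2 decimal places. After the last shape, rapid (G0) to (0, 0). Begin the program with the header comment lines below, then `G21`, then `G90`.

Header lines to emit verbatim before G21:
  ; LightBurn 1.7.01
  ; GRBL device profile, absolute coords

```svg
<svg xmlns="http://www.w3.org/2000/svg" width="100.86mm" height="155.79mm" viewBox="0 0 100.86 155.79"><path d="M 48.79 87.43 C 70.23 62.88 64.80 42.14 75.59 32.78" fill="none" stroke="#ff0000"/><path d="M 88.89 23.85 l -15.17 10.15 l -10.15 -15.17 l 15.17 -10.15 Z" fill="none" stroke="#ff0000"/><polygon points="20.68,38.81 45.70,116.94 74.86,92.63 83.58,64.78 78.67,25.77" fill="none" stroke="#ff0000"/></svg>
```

viewBox `0 0 100.86 155.79` with mm width/height → 1 unit = 1 mm. Flip: y_m = 155.79 − y_svg.

**Shape 1** — `<path>` cubic bezier, stroke `#ff0000` → cut (S746, F1095). Control points (SVG): P0=(48.79,87.43), P1=(70.23,62.88), P2=(64.80,42.14), P3=(75.59,32.78); sampled at t=k/4. Machine vertices: (48.79,68.36) → (60.51,85.94) → (66.18,101.38) → (69.87,113.97) → (75.59,123.01). Open path.

**Shape 2** — `<path>` regular polygon, stroke `#ff0000` → cut (S746, F1095). Machine vertices: (88.89,131.94) → (73.72,121.79) → (63.57,136.96) → (78.74,147.11) → (88.89,131.94). Closed: final G1 returns to the first vertex.

**Shape 3** — `<polygon>` closed polygon, stroke `#ff0000` → cut (S746, F1095). Machine vertices: (20.68,116.98) → (45.70,38.85) → (74.86,63.16) → (83.58,91.01) → (78.67,130.02) → (20.68,116.98). Closed: final G1 returns to the first vertex.

; LightBurn 1.7.01
; GRBL device profile, absolute coords
G21
G90
G0 X48.79 Y68.36
M3 S746
G01 X60.51 Y85.94 F1095
G01 X66.18 Y101.38
G01 X69.87 Y113.97
G01 X75.59 Y123.01
M5
G0 X88.89 Y131.94
M3 S746
G01 X73.72 Y121.79 F1095
G01 X63.57 Y136.96
G01 X78.74 Y147.11
G01 X88.89 Y131.94
M5
G0 X20.68 Y116.98
M3 S746
G01 X45.70 Y38.85 F1095
G01 X74.86 Y63.16
G01 X83.58 Y91.01
G01 X78.67 Y130.02
G01 X20.68 Y116.98
M5
G0 X0.00 Y0.00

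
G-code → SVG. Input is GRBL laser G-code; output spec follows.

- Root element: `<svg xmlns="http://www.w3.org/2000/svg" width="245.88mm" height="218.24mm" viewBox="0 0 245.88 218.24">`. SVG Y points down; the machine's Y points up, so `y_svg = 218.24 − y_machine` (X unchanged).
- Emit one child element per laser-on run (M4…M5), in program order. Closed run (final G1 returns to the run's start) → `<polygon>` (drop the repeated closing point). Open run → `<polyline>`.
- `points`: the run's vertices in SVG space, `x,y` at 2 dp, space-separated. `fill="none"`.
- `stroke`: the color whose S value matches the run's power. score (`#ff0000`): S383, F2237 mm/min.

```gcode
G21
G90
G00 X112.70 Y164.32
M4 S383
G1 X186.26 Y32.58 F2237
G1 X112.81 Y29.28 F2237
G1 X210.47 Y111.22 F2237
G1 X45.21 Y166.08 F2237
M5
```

<svg xmlns="http://www.w3.org/2000/svg" width="245.88mm" height="218.24mm" viewBox="0 0 245.88 218.24">
  <polyline points="112.70,53.92 186.26,185.66 112.81,188.96 210.47,107.02 45.21,52.16" fill="none" stroke="#ff0000"/>
</svg>

Machine Y-up, SVG Y-down with viewBox height 218.24, so y_svg = 218.24 − y_machine; X carries over. Every run uses S383, so all elements get stroke `#ff0000` (score).

Run 1: The run is open, so emit a `<polyline>` with points (Y-flipped): 112.70,53.92 186.26,185.66 112.81,188.96 210.47,107.02 45.21,52.16.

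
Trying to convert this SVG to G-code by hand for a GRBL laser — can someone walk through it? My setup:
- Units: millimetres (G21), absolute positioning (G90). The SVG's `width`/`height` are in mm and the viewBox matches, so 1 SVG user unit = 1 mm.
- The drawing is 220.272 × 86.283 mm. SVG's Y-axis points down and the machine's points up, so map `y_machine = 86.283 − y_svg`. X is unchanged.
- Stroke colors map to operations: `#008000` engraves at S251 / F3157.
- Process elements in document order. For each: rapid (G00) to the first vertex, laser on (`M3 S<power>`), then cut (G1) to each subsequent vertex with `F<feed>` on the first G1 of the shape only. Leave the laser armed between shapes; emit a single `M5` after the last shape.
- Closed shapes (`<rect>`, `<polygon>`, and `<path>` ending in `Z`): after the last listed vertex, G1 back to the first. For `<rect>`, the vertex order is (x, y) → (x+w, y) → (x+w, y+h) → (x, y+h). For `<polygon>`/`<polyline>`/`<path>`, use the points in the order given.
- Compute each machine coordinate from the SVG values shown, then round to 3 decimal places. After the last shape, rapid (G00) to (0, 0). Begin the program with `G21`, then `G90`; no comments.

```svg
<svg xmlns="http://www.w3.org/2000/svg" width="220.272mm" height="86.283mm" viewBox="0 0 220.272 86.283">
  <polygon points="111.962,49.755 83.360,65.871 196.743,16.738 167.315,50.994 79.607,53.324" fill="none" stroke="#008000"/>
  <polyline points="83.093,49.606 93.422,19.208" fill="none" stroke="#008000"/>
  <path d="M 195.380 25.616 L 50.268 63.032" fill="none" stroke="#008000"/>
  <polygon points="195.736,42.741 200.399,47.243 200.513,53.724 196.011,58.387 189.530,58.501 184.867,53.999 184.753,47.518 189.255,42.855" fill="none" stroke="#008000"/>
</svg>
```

G21
G90
G00 X111.962 Y36.528
M3 S251
G1 X83.360 Y20.412 F3157
G1 X196.743 Y69.545
G1 X167.315 Y35.289
G1 X79.607 Y32.959
G1 X111.962 Y36.528
G00 X83.093 Y36.677
M3 S251
G1 X93.422 Y67.075 F3157
G00 X195.380 Y60.667
M3 S251
G1 X50.268 Y23.251 F3157
G00 X195.736 Y43.542
M3 S251
G1 X200.399 Y39.040 F3157
G1 X200.513 Y32.559
G1 X196.011 Y27.896
G1 X189.530 Y27.782
G1 X184.867 Y32.284
G1 X184.753 Y38.765
G1 X189.255 Y43.428
G1 X195.736 Y43.542
M5
G00 X0.000 Y0.000

Since the viewBox matches the mm dimensions, user units are millimetres directly. The only transform is the Y-flip y_m = 86.283 − y_svg.

Shape 1 is a closed polygon drawn with `<polygon>`. Its stroke #008000 means engrave at S251, F3157. After flipping Y the toolpath is (111.962,36.528) → (83.360,20.412) → (196.743,69.545) → (167.315,35.289) → (79.607,32.959) → (111.962,36.528), returning to the start.

Shape 2 is a line segment drawn with `<polyline>`. Its stroke #008000 means engrave at S251, F3157. After flipping Y the toolpath is (83.093,36.677) → (93.422,67.075).

Shape 3 is a line segment drawn with `<path>`. Its stroke #008000 means engrave at S251, F3157. After flipping Y the toolpath is (195.380,60.667) → (50.268,23.251).

Shape 4 is a regular polygon drawn with `<polygon>`. Its stroke #008000 means engrave at S251, F3157. After flipping Y the toolpath is (195.736,43.542) → (200.399,39.040) → (200.513,32.559) → (196.011,27.896) → (189.530,27.782) → (184.867,32.284) → (184.753,38.765) → (189.255,43.428) → (195.736,43.542), returning to the start.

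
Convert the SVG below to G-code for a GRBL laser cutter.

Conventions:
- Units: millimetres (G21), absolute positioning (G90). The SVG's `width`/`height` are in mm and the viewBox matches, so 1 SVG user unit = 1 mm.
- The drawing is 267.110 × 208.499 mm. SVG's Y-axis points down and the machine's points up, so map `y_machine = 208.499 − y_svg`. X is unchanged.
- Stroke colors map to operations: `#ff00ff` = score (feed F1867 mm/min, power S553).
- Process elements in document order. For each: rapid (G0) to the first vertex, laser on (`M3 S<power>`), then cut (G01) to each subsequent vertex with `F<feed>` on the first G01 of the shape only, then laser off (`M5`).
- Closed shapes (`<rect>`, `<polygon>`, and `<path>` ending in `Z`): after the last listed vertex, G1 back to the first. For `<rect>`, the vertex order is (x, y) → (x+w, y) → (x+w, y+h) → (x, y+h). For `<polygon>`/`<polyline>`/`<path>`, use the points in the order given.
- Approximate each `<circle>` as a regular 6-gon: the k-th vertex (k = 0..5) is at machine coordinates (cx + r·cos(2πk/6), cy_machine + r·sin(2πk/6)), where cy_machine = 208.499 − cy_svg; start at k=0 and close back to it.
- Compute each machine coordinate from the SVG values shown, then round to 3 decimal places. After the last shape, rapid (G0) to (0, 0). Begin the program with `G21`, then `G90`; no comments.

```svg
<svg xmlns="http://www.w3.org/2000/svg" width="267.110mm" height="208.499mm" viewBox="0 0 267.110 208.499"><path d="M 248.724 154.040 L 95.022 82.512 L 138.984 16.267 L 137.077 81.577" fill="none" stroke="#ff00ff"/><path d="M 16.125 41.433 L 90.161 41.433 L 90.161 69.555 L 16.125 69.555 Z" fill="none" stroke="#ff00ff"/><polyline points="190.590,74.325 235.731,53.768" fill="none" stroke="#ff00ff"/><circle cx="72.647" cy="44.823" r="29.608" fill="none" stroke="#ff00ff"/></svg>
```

1 u = 1 mm; y_m = 208.499 − y.

[1] `<path>` open polyline, #ff00ff→score S553 F1867: (248.724,54.459) → (95.022,125.987) → (138.984,192.232) → (137.077,126.922)

[2] `<path>` rectangle, #ff00ff→score S553 F1867: (16.125,167.066) → (90.161,167.066) → (90.161,138.944) → (16.125,138.944) → (16.125,167.066) (closed)

[3] `<polyline>` line segment, #ff00ff→score S553 F1867: (190.590,134.174) → (235.731,154.731)

[4] `<circle>` circle, #ff00ff→score S553 F1867: (102.255,163.676) → (87.451,189.317) → (57.843,189.317) → (43.039,163.676) → (57.843,138.035) → (87.451,138.035) → (102.255,163.676) (closed)

G21
G90
G0 X248.724 Y54.459
M3 S553
G01 X95.022 Y125.987 F1867
G01 X138.984 Y192.232
G01 X137.077 Y126.922
M5
G0 X16.125 Y167.066
M3 S553
G01 X90.161 Y167.066 F1867
G01 X90.161 Y138.944
G01 X16.125 Y138.944
G01 X16.125 Y167.066
M5
G0 X190.590 Y134.174
M3 S553
G01 X235.731 Y154.731 F1867
M5
G0 X102.255 Y163.676
M3 S553
G01 X87.451 Y189.317 F1867
G01 X57.843 Y189.317
G01 X43.039 Y163.676
G01 X57.843 Y138.035
G01 X87.451 Y138.035
G01 X102.255 Y163.676
M5
G0 X0.000 Y0.000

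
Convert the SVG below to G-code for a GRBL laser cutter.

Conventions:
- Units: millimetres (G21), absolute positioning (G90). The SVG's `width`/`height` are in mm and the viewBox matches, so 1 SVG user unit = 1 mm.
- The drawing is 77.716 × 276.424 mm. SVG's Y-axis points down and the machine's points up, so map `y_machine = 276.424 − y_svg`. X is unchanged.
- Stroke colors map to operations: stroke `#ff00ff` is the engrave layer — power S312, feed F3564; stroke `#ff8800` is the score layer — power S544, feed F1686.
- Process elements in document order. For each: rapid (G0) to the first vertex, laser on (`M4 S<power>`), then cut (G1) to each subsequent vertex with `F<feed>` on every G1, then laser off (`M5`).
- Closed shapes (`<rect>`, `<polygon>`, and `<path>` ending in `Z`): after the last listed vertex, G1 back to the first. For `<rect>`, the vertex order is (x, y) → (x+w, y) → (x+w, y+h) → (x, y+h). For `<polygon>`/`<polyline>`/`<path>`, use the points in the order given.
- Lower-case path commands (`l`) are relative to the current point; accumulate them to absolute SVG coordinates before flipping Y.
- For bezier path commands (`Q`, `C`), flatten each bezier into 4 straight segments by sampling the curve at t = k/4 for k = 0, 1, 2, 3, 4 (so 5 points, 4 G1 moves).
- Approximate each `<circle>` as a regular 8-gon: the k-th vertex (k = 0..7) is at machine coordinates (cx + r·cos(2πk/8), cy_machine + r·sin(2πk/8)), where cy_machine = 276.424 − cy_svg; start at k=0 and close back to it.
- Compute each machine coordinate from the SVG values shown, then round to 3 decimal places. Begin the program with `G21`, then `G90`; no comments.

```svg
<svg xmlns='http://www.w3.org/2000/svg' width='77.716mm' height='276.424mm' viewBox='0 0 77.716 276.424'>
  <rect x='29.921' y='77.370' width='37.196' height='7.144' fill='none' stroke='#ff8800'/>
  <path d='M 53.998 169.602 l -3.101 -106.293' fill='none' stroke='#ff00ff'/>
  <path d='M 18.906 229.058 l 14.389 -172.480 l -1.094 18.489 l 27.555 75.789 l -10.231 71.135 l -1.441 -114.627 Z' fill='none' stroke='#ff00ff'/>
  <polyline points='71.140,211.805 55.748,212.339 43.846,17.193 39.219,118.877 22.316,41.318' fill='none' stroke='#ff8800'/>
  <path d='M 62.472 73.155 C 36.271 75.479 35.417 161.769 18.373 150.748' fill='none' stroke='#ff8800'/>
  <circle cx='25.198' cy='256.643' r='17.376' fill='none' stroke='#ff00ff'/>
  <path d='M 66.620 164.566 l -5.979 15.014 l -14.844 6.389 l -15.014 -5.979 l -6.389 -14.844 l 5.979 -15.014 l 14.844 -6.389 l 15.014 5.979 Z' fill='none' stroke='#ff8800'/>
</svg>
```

G21
G90
G0 X29.921 Y199.054
M4 S544
G1 X67.117 Y199.054 F1686
G1 X67.117 Y191.910 F1686
G1 X29.921 Y191.910 F1686
G1 X29.921 Y199.054 F1686
M5
G0 X53.998 Y106.822
M4 S312
G1 X50.897 Y213.115 F3564
M5
G0 X18.906 Y47.366
M4 S312
G1 X33.295 Y219.846 F3564
G1 X32.201 Y201.357 F3564
G1 X59.756 Y125.568 F3564
G1 X49.525 Y54.433 F3564
G1 X48.084 Y169.060 F3564
G1 X18.906 Y47.366 F3564
M5
G0 X71.140 Y64.619
M4 S544
G1 X55.748 Y64.085 F1686
G1 X43.846 Y259.231 F1686
G1 X39.219 Y157.547 F1686
G1 X22.316 Y235.106 F1686
M5
G0 X62.472 Y203.269
M4 S544
G1 X46.925 Y188.615 F1686
G1 X36.989 Y159.468 F1686
G1 X28.769 Y132.824 F1686
G1 X18.373 Y125.676 F1686
M5
G0 X42.574 Y19.781
M4 S312
G1 X37.485 Y32.068 F3564
G1 X25.198 Y37.157 F3564
G1 X12.911 Y32.068 F3564
G1 X7.822 Y19.781 F3564
G1 X12.911 Y7.494 F3564
G1 X25.198 Y2.405 F3564
G1 X37.485 Y7.494 F3564
G1 X42.574 Y19.781 F3564
M5
G0 X66.620 Y111.858
M4 S544
G1 X60.641 Y96.844 F1686
G1 X45.797 Y90.455 F1686
G1 X30.783 Y96.434 F1686
G1 X24.394 Y111.278 F1686
G1 X30.373 Y126.292 F1686
G1 X45.217 Y132.681 F1686
G1 X60.231 Y126.702 F1686
G1 X66.620 Y111.858 F1686
M5

Since the viewBox matches the mm dimensions, user units are millimetres directly. The only transform is the Y-flip y_m = 276.424 − y_svg.

Shape 1 is a rectangle drawn with `<rect>`. Its stroke #ff8800 means score at S544, F1686. After flipping Y the toolpath is (29.921,199.054) → (67.117,199.054) → (67.117,191.910) → (29.921,191.910) → (29.921,199.054), returning to the start.

Shape 2 is a line segment drawn with `<path>`. Its stroke #ff00ff means engrave at S312, F3564. After flipping Y the toolpath is (53.998,106.822) → (50.897,213.115).

Shape 3 is a closed polygon drawn with `<path>`. Its stroke #ff00ff means engrave at S312, F3564. After flipping Y the toolpath is (18.906,47.366) → (33.295,219.846) → (32.201,201.357) → (59.756,125.568) → (49.525,54.433) → (48.084,169.060) → (18.906,47.366), returning to the start.

Shape 4 is a open polyline drawn with `<polyline>`. Its stroke #ff8800 means score at S544, F1686. After flipping Y the toolpath is (71.140,64.619) → (55.748,64.085) → (43.846,259.231) → (39.219,157.547) → (22.316,235.106).

Shape 5 is a cubic bezier drawn with `<path>`. Its stroke #ff8800 means score at S544, F1686. After flipping Y the toolpath is (62.472,203.269) → (46.925,188.615) → (36.989,159.468) → (28.769,132.824) → (18.373,125.676).

Shape 6 is a circle drawn with `<circle>`. Its stroke #ff00ff means engrave at S312, F3564. After flipping Y the toolpath is (42.574,19.781) → (37.485,32.068) → (25.198,37.157) → (12.911,32.068) → (7.822,19.781) → (12.911,7.494) → (25.198,2.405) → (37.485,7.494) → (42.574,19.781), returning to the start.

Shape 7 is a regular polygon drawn with `<path>`. Its stroke #ff8800 means score at S544, F1686. After flipping Y the toolpath is (66.620,111.858) → (60.641,96.844) → (45.797,90.455) → (30.783,96.434) → (24.394,111.278) → (30.373,126.292) → (45.217,132.681) → (60.231,126.702) → (66.620,111.858), returning to the start.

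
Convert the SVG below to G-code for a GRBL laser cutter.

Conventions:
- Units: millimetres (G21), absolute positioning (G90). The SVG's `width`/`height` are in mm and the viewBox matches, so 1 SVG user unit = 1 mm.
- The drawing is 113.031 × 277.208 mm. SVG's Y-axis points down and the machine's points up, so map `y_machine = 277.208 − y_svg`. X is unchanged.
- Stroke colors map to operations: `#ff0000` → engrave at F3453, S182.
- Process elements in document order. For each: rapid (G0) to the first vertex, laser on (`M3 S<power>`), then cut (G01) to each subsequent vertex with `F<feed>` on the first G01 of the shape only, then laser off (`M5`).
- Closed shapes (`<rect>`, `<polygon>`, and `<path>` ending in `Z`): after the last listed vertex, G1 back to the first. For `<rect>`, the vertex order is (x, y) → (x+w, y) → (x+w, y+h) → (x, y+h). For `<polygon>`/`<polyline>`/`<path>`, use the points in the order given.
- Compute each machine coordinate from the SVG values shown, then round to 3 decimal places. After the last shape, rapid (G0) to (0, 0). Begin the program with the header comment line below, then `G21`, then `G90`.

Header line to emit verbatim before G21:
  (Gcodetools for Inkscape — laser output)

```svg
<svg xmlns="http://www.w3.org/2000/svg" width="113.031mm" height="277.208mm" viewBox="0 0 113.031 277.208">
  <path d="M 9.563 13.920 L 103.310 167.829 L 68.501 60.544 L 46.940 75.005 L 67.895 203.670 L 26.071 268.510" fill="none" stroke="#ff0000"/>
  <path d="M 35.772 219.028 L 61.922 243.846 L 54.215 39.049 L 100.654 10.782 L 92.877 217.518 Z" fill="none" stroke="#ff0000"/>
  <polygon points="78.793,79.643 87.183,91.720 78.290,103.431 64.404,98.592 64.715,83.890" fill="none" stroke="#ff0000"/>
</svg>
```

(Gcodetools for Inkscape — laser output)
G21
G90
G0 X9.563 Y263.288
M3 S182
G01 X103.310 Y109.379 F3453
G01 X68.501 Y216.664
G01 X46.940 Y202.203
G01 X67.895 Y73.538
G01 X26.071 Y8.698
M5
G0 X35.772 Y58.180
M3 S182
G01 X61.922 Y33.362 F3453
G01 X54.215 Y238.159
G01 X100.654 Y266.426
G01 X92.877 Y59.690
G01 X35.772 Y58.180
M5
G0 X78.793 Y197.565
M3 S182
G01 X87.183 Y185.488 F3453
G01 X78.290 Y173.777
G01 X64.404 Y178.616
G01 X64.715 Y193.318
G01 X78.793 Y197.565
M5
G0 X0.000 Y0.000

Since the viewBox matches the mm dimensions, user units are millimetres directly. The only transform is the Y-flip y_m = 277.208 − y_svg.

Shape 1 is a open polyline drawn with `<path>`. Its stroke #ff0000 means engrave at S182, F3453. After flipping Y the toolpath is (9.563,263.288) → (103.310,109.379) → (68.501,216.664) → (46.940,202.203) → (67.895,73.538) → (26.071,8.698).

Shape 2 is a closed polygon drawn with `<path>`. Its stroke #ff0000 means engrave at S182, F3453. After flipping Y the toolpath is (35.772,58.180) → (61.922,33.362) → (54.215,238.159) → (100.654,266.426) → (92.877,59.690) → (35.772,58.180), returning to the start.

Shape 3 is a regular polygon drawn with `<polygon>`. Its stroke #ff0000 means engrave at S182, F3453. After flipping Y the toolpath is (78.793,197.565) → (87.183,185.488) → (78.290,173.777) → (64.404,178.616) → (64.715,193.318) → (78.793,197.565), returning to the start.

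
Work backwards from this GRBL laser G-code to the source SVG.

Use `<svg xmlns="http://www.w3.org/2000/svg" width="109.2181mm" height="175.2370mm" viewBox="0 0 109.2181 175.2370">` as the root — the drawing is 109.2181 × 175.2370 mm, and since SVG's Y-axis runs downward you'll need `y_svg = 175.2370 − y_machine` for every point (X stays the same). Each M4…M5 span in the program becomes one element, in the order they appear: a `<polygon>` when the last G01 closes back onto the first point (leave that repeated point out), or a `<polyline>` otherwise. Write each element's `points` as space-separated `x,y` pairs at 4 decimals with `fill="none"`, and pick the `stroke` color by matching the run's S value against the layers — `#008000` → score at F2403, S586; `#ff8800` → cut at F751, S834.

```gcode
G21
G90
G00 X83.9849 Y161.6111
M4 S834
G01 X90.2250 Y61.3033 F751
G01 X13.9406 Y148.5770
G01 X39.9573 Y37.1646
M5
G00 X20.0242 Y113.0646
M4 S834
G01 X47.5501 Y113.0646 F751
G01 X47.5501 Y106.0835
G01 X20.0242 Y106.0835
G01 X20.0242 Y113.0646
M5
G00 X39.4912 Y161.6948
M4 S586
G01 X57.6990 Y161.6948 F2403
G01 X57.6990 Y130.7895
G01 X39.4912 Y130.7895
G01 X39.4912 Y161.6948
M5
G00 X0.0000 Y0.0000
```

y_svg = 175.2370 − y_m.

[1] S834→`#ff8800` (cut); open run; points: 83.9849,13.6259 90.2250,113.9337 13.9406,26.6600 39.9573,138.0724

[2] S834→`#ff8800` (cut); closed run; points: 20.0242,62.1724 47.5501,62.1724 47.5501,69.1535 20.0242,69.1535

[3] S586→`#008000` (score); closed run; points: 39.4912,13.5422 57.6990,13.5422 57.6990,44.4475 39.4912,44.4475

<svg xmlns="http://www.w3.org/2000/svg" width="109.2181mm" height="175.2370mm" viewBox="0 0 109.2181 175.2370">
  <polyline points="83.9849,13.6259 90.2250,113.9337 13.9406,26.6600 39.9573,138.0724" fill="none" stroke="#ff8800"/>
  <polygon points="20.0242,62.1724 47.5501,62.1724 47.5501,69.1535 20.0242,69.1535" fill="none" stroke="#ff8800"/>
  <polygon points="39.4912,13.5422 57.6990,13.5422 57.6990,44.4475 39.4912,44.4475" fill="none" stroke="#008000"/>
</svg>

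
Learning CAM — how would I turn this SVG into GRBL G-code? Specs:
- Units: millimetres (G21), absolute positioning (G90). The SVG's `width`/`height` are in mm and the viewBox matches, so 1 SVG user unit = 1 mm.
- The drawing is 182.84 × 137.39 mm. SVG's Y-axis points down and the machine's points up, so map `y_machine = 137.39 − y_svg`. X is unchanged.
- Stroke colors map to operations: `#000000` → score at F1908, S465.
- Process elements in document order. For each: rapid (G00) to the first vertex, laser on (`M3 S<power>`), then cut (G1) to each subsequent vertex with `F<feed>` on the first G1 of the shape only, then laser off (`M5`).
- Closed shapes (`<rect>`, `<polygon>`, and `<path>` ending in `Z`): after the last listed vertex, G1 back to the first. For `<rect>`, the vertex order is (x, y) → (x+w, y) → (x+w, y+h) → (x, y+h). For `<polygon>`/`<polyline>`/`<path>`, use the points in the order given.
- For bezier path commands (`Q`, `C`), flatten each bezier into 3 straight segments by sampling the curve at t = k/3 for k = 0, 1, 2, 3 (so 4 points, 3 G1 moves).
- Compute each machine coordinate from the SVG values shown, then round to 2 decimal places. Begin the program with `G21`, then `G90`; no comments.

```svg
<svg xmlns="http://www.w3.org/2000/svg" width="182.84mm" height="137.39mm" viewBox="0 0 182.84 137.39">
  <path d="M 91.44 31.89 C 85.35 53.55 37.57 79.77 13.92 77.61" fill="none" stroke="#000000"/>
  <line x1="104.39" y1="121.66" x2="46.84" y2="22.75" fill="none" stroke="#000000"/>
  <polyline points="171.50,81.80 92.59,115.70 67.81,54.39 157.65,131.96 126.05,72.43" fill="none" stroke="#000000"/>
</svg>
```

G21
G90
G00 X91.44 Y105.50
M3 S465
G1 X73.89 Y83.54 F1908
G1 X43.18 Y65.86
G1 X13.92 Y59.78
M5
G00 X104.39 Y15.73
M3 S465
G1 X46.84 Y114.64 F1908
M5
G00 X171.50 Y55.59
M3 S465
G1 X92.59 Y21.69 F1908
G1 X67.81 Y83.00
G1 X157.65 Y5.43
G1 X126.05 Y64.96
M5

1 u = 1 mm; y_m = 137.39 − y.

[1] `<path>` cubic bezier, #000000→score S465 F1908: (91.44,105.50) → (73.89,83.54) → (43.18,65.86) → (13.92,59.78)

[2] `<line>` line segment, #000000→score S465 F1908: (104.39,15.73) → (46.84,114.64)

[3] `<polyline>` open polyline, #000000→score S465 F1908: (171.50,55.59) → (92.59,21.69) → (67.81,83.00) → (157.65,5.43) → (126.05,64.96)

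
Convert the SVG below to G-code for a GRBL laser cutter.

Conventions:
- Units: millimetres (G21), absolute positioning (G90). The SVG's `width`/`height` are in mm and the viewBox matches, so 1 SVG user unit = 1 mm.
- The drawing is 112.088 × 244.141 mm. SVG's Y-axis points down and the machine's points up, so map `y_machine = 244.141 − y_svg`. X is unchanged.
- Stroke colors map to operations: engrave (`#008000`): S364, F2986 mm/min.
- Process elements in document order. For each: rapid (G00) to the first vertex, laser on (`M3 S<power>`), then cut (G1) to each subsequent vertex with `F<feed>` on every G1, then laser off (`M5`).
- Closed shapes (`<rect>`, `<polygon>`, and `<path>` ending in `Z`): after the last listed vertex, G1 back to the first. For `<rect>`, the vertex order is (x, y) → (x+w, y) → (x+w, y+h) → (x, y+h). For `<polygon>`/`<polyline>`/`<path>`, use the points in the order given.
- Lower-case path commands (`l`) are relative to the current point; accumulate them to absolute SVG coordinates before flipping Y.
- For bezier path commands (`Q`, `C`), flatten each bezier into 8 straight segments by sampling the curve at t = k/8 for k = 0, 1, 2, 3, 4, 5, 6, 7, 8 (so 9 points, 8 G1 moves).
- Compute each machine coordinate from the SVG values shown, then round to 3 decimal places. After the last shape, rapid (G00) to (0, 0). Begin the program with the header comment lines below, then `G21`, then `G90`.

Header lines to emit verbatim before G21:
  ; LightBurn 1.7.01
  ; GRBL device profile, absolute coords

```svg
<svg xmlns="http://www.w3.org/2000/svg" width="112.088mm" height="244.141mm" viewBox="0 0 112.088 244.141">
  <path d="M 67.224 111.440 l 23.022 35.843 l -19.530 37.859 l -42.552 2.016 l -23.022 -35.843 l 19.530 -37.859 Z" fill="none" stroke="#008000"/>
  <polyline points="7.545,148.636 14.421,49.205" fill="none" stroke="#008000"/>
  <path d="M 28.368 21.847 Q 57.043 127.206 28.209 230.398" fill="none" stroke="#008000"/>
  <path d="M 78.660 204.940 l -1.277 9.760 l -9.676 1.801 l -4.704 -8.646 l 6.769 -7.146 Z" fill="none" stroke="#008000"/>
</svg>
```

Since the viewBox matches the mm dimensions, user units are millimetres directly. The only transform is the Y-flip y_m = 244.141 − y_svg.

Shape 1 is a regular polygon drawn with `<path>`. Its stroke #008000 means engrave at S364, F2986. After flipping Y the toolpath is (67.224,132.701) → (90.246,96.858) → (70.716,58.999) → (28.164,56.983) → (5.142,92.826) → (24.672,130.685) → (67.224,132.701), returning to the start.

Shape 2 is a line segment drawn with `<polyline>`. Its stroke #008000 means engrave at S364, F2986. After flipping Y the toolpath is (7.545,95.505) → (14.421,194.936).

Shape 3 is a quadratic bezier drawn with `<path>`. Its stroke #008000 means engrave at S364, F2986. After flipping Y the toolpath is (28.368,222.294) → (34.638,195.988) → (39.111,169.750) → (41.787,143.579) → (42.666,117.477) → (41.747,91.442) → (39.032,65.474) → (34.519,39.575) → (28.209,13.743).

Shape 4 is a regular polygon drawn with `<path>`. Its stroke #008000 means engrave at S364, F2986. After flipping Y the toolpath is (78.660,39.201) → (77.383,29.441) → (67.707,27.640) → (63.003,36.286) → (69.772,43.432) → (78.660,39.201), returning to the start.

; LightBurn 1.7.01
; GRBL device profile, absolute coords
G21
G90
G00 X67.224 Y132.701
M3 S364
G1 X90.246 Y96.858 F2986
G1 X70.716 Y58.999 F2986
G1 X28.164 Y56.983 F2986
G1 X5.142 Y92.826 F2986
G1 X24.672 Y130.685 F2986
G1 X67.224 Y132.701 F2986
M5
G00 X7.545 Y95.505
M3 S364
G1 X14.421 Y194.936 F2986
M5
G00 X28.368 Y222.294
M3 S364
G1 X34.638 Y195.988 F2986
G1 X39.111 Y169.750 F2986
G1 X41.787 Y143.579 F2986
G1 X42.666 Y117.477 F2986
G1 X41.747 Y91.442 F2986
G1 X39.032 Y65.474 F2986
G1 X34.519 Y39.575 F2986
G1 X28.209 Y13.743 F2986
M5
G00 X78.660 Y39.201
M3 S364
G1 X77.383 Y29.441 F2986
G1 X67.707 Y27.640 F2986
G1 X63.003 Y36.286 F2986
G1 X69.772 Y43.432 F2986
G1 X78.660 Y39.201 F2986
M5
G00 X0.000 Y0.000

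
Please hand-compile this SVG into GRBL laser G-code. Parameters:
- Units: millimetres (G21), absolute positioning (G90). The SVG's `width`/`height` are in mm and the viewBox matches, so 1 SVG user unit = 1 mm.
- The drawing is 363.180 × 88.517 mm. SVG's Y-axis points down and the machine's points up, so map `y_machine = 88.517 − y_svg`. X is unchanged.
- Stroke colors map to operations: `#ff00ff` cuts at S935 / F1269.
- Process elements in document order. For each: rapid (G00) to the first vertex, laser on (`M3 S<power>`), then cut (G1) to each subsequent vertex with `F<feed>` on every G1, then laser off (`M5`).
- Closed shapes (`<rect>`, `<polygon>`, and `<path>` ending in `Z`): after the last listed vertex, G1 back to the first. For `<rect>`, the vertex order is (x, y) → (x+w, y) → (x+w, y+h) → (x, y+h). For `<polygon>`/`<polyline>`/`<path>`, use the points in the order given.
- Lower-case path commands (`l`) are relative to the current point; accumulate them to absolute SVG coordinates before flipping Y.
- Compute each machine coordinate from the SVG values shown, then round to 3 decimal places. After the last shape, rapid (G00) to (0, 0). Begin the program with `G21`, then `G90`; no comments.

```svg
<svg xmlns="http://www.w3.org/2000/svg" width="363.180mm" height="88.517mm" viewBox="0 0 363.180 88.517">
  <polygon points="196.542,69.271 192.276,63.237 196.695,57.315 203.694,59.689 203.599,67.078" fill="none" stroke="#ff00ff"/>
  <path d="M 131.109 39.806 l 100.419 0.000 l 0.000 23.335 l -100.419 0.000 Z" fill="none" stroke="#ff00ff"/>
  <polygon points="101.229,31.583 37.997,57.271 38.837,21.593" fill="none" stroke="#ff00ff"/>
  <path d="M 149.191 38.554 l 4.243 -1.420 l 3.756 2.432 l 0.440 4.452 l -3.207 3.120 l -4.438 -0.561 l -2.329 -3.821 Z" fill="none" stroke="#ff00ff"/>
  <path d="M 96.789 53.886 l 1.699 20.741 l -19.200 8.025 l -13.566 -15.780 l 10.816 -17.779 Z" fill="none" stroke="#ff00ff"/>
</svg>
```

1 u = 1 mm; y_m = 88.517 − y.

[1] `<polygon>` regular polygon, #ff00ff→cut S935 F1269: (196.542,19.246) → (192.276,25.280) → (196.695,31.202) → (203.694,28.828) → (203.599,21.439) → (196.542,19.246) (closed)

[2] `<path>` rectangle, #ff00ff→cut S935 F1269: (131.109,48.711) → (231.528,48.711) → (231.528,25.376) → (131.109,25.376) → (131.109,48.711) (closed)

[3] `<polygon>` closed polygon, #ff00ff→cut S935 F1269: (101.229,56.934) → (37.997,31.246) → (38.837,66.924) → (101.229,56.934) (closed)

[4] `<path>` regular polygon, #ff00ff→cut S935 F1269: (149.191,49.963) → (153.434,51.383) → (157.190,48.951) → (157.630,44.499) → (154.423,41.379) → (149.985,41.940) → (147.656,45.761) → (149.191,49.963) (closed)

[5] `<path>` regular polygon, #ff00ff→cut S935 F1269: (96.789,34.631) → (98.488,13.890) → (79.288,5.865) → (65.722,21.645) → (76.538,39.424) → (96.789,34.631) (closed)

G21
G90
G00 X196.542 Y19.246
M3 S935
G1 X192.276 Y25.280 F1269
G1 X196.695 Y31.202 F1269
G1 X203.694 Y28.828 F1269
G1 X203.599 Y21.439 F1269
G1 X196.542 Y19.246 F1269
M5
G00 X131.109 Y48.711
M3 S935
G1 X231.528 Y48.711 F1269
G1 X231.528 Y25.376 F1269
G1 X131.109 Y25.376 F1269
G1 X131.109 Y48.711 F1269
M5
G00 X101.229 Y56.934
M3 S935
G1 X37.997 Y31.246 F1269
G1 X38.837 Y66.924 F1269
G1 X101.229 Y56.934 F1269
M5
G00 X149.191 Y49.963
M3 S935
G1 X153.434 Y51.383 F1269
G1 X157.190 Y48.951 F1269
G1 X157.630 Y44.499 F1269
G1 X154.423 Y41.379 F1269
G1 X149.985 Y41.940 F1269
G1 X147.656 Y45.761 F1269
G1 X149.191 Y49.963 F1269
M5
G00 X96.789 Y34.631
M3 S935
G1 X98.488 Y13.890 F1269
G1 X79.288 Y5.865 F1269
G1 X65.722 Y21.645 F1269
G1 X76.538 Y39.424 F1269
G1 X96.789 Y34.631 F1269
M5
G00 X0.000 Y0.000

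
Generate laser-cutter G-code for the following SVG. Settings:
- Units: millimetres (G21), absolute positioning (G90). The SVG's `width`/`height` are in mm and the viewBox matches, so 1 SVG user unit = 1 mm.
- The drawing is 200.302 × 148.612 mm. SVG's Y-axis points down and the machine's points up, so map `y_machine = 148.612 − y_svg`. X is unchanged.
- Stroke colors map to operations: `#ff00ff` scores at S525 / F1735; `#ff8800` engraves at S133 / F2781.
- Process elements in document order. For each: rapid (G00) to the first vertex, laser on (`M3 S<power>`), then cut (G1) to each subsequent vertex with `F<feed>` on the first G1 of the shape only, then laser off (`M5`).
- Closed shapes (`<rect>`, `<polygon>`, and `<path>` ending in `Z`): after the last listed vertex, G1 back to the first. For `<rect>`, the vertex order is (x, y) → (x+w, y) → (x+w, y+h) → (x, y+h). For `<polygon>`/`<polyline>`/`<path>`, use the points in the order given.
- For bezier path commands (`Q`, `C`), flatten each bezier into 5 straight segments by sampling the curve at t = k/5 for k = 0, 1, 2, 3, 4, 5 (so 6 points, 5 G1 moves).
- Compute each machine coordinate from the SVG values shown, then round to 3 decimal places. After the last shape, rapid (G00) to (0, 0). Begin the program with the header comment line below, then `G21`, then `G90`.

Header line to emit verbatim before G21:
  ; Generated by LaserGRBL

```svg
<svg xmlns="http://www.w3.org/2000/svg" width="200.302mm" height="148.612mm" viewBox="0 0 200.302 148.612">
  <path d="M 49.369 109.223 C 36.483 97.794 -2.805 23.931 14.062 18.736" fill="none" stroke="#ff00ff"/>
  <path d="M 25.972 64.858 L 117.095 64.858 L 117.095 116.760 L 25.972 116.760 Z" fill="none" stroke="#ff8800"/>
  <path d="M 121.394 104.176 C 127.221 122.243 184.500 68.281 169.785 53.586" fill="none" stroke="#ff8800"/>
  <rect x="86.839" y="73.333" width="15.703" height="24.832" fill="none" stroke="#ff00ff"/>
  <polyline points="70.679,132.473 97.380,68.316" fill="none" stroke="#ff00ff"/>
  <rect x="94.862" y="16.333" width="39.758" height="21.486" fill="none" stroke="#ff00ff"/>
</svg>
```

; Generated by LaserGRBL
G21
G90
G00 X49.369 Y39.389
M3 S525
G1 X39.130 Y52.690 F1735
G1 X26.516 Y74.682
G1 X15.492 Y99.072
G1 X10.020 Y119.568
G1 X14.062 Y129.876
M5
G00 X25.972 Y83.754
M3 S133
G1 X117.095 Y83.754 F2781
G1 X117.095 Y31.852
G1 X25.972 Y31.852
G1 X25.972 Y83.754
M5
G00 X121.394 Y44.436
M3 S133
G1 X130.077 Y41.349 F2781
G1 X145.183 Y50.207
G1 X160.786 Y65.667
G1 X170.962 Y82.387
G1 X169.785 Y95.026
M5
G00 X86.839 Y75.279
M3 S525
G1 X102.542 Y75.279 F1735
G1 X102.542 Y50.447
G1 X86.839 Y50.447
G1 X86.839 Y75.279
M5
G00 X70.679 Y16.139
M3 S525
G1 X97.380 Y80.296 F1735
M5
G00 X94.862 Y132.279
M3 S525
G1 X134.620 Y132.279 F1735
G1 X134.620 Y110.793
G1 X94.862 Y110.793
G1 X94.862 Y132.279
M5
G00 X0.000 Y0.000

Since the viewBox matches the mm dimensions, user units are millimetres directly. The only transform is the Y-flip y_m = 148.612 − y_svg.

Shape 1 is a cubic bezier drawn with `<path>`. Its stroke #ff00ff means score at S525, F1735. After flipping Y the toolpath is (49.369,39.389) → (39.130,52.690) → (26.516,74.682) → (15.492,99.072) → (10.020,119.568) → (14.062,129.876).

Shape 2 is a rectangle drawn with `<path>`. Its stroke #ff8800 means engrave at S133, F2781. After flipping Y the toolpath is (25.972,83.754) → (117.095,83.754) → (117.095,31.852) → (25.972,31.852) → (25.972,83.754), returning to the start.

Shape 3 is a cubic bezier drawn with `<path>`. Its stroke #ff8800 means engrave at S133, F2781. After flipping Y the toolpath is (121.394,44.436) → (130.077,41.349) → (145.183,50.207) → (160.786,65.667) → (170.962,82.387) → (169.785,95.026).

Shape 4 is a rectangle drawn with `<rect>`. Its stroke #ff00ff means score at S525, F1735. After flipping Y the toolpath is (86.839,75.279) → (102.542,75.279) → (102.542,50.447) → (86.839,50.447) → (86.839,75.279), returning to the start.

Shape 5 is a line segment drawn with `<polyline>`. Its stroke #ff00ff means score at S525, F1735. After flipping Y the toolpath is (70.679,16.139) → (97.380,80.296).

Shape 6 is a rectangle drawn with `<rect>`. Its stroke #ff00ff means score at S525, F1735. After flipping Y the toolpath is (94.862,132.279) → (134.620,132.279) → (134.620,110.793) → (94.862,110.793) → (94.862,132.279), returning to the start.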